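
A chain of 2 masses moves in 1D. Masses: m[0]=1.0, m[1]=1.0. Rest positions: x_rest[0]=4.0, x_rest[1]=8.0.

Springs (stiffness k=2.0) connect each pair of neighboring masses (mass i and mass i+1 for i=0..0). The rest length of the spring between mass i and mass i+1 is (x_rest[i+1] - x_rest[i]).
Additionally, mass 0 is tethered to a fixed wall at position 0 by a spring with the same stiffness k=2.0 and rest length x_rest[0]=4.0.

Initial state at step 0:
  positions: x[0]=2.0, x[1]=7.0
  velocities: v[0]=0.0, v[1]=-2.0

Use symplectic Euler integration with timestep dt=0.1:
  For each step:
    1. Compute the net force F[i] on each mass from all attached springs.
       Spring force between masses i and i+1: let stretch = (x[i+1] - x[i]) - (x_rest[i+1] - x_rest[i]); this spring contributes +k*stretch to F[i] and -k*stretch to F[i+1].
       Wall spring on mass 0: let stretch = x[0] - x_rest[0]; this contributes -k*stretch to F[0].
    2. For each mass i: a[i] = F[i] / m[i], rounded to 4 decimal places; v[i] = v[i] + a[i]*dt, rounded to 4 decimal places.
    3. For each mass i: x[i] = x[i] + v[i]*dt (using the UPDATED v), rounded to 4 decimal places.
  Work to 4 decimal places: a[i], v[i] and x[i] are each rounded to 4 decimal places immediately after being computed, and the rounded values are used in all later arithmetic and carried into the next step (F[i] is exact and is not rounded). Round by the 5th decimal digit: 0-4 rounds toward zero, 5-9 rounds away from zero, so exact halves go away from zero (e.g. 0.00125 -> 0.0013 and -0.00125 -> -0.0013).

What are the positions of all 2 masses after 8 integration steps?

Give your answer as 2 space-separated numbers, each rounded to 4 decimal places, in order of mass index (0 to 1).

Answer: 3.3553 5.2758

Derivation:
Step 0: x=[2.0000 7.0000] v=[0.0000 -2.0000]
Step 1: x=[2.0600 6.7800] v=[0.6000 -2.2000]
Step 2: x=[2.1732 6.5456] v=[1.1320 -2.3440]
Step 3: x=[2.3304 6.3038] v=[1.5718 -2.4185]
Step 4: x=[2.5204 6.0625] v=[1.9004 -2.4132]
Step 5: x=[2.7309 5.8303] v=[2.1047 -2.3216]
Step 6: x=[2.9487 5.6162] v=[2.1784 -2.1415]
Step 7: x=[3.1609 5.4287] v=[2.1222 -1.8750]
Step 8: x=[3.3553 5.2758] v=[1.9436 -1.5286]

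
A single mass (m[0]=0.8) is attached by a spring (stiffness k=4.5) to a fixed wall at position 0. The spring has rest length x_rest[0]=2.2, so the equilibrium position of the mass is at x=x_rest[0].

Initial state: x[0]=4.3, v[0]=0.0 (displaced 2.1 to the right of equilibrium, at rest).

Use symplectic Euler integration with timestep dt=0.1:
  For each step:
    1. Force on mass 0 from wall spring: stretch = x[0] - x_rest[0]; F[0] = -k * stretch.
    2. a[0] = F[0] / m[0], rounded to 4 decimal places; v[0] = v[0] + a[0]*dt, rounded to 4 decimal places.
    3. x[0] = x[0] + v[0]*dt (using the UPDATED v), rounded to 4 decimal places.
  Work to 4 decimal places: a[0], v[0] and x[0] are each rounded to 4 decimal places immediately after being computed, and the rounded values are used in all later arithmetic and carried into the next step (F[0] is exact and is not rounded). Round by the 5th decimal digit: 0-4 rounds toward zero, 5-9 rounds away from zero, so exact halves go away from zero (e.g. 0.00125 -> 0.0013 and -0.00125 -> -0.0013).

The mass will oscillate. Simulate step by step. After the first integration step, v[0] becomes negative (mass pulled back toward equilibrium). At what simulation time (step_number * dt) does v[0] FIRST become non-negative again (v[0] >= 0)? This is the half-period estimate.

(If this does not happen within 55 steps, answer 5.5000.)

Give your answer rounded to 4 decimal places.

Step 0: x=[4.3000] v=[0.0000]
Step 1: x=[4.1819] v=[-1.1813]
Step 2: x=[3.9523] v=[-2.2961]
Step 3: x=[3.6241] v=[-3.2818]
Step 4: x=[3.2158] v=[-4.0829]
Step 5: x=[2.7504] v=[-4.6543]
Step 6: x=[2.2540] v=[-4.9639]
Step 7: x=[1.7546] v=[-4.9943]
Step 8: x=[1.2802] v=[-4.7438]
Step 9: x=[0.8576] v=[-4.2264]
Step 10: x=[0.5105] v=[-3.4713]
Step 11: x=[0.2584] v=[-2.5210]
Step 12: x=[0.1155] v=[-1.4289]
Step 13: x=[0.0899] v=[-0.2564]
Step 14: x=[0.1830] v=[0.9305]
First v>=0 after going negative at step 14, time=1.4000

Answer: 1.4000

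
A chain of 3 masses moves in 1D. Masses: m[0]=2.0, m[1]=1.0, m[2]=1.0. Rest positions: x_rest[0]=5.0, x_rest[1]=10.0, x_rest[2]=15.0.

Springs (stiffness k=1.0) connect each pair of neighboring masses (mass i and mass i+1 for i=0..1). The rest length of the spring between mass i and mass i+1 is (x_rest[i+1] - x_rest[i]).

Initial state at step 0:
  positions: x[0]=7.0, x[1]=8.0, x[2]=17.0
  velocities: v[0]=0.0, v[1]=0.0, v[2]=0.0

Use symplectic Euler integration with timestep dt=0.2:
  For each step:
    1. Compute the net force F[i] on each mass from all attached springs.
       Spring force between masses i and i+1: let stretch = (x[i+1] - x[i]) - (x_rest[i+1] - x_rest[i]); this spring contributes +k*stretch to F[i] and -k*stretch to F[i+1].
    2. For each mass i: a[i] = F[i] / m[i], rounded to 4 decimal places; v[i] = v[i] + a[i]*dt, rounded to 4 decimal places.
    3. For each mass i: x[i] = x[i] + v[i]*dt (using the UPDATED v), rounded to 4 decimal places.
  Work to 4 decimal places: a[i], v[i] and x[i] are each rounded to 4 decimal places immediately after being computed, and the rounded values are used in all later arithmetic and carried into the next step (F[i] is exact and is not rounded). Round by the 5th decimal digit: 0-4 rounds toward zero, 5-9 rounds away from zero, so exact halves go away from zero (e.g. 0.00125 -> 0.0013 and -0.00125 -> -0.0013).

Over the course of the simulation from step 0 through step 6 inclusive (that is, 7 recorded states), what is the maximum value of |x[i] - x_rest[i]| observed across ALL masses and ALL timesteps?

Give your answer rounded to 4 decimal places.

Step 0: x=[7.0000 8.0000 17.0000] v=[0.0000 0.0000 0.0000]
Step 1: x=[6.9200 8.3200 16.8400] v=[-0.4000 1.6000 -0.8000]
Step 2: x=[6.7680 8.9248 16.5392] v=[-0.7600 3.0240 -1.5040]
Step 3: x=[6.5591 9.7479 16.1338] v=[-1.0443 4.1155 -2.0269]
Step 4: x=[6.3140 10.6989 15.6730] v=[-1.2254 4.7549 -2.3041]
Step 5: x=[6.0566 11.6734 15.2132] v=[-1.2869 4.8727 -2.2989]
Step 6: x=[5.8116 12.5649 14.8118] v=[-1.2252 4.4573 -2.0069]
Max displacement = 2.5649

Answer: 2.5649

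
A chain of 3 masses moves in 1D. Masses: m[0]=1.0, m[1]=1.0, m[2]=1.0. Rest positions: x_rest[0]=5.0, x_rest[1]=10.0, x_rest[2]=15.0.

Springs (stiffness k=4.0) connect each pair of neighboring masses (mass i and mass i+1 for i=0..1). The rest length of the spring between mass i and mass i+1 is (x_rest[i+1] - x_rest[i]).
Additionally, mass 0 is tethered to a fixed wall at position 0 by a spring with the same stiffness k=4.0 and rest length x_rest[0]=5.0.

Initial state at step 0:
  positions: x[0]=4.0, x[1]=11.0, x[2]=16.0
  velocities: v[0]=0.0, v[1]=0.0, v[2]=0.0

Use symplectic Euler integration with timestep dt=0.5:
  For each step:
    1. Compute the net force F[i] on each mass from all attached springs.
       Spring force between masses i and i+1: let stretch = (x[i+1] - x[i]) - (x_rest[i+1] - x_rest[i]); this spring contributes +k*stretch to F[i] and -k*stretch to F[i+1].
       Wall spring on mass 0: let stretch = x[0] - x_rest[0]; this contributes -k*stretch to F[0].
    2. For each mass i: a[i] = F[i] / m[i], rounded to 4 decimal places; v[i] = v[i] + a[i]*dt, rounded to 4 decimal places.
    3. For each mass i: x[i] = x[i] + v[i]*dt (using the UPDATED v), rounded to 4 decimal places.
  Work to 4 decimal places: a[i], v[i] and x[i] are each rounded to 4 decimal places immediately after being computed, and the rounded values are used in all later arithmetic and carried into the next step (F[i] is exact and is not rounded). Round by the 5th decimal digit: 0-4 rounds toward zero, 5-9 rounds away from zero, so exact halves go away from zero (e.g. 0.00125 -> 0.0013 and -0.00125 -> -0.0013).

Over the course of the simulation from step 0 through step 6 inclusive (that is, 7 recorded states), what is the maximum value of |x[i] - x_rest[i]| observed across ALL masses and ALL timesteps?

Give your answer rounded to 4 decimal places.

Step 0: x=[4.0000 11.0000 16.0000] v=[0.0000 0.0000 0.0000]
Step 1: x=[7.0000 9.0000 16.0000] v=[6.0000 -4.0000 0.0000]
Step 2: x=[5.0000 12.0000 14.0000] v=[-4.0000 6.0000 -4.0000]
Step 3: x=[5.0000 10.0000 15.0000] v=[0.0000 -4.0000 2.0000]
Step 4: x=[5.0000 8.0000 16.0000] v=[0.0000 -4.0000 2.0000]
Step 5: x=[3.0000 11.0000 14.0000] v=[-4.0000 6.0000 -4.0000]
Step 6: x=[6.0000 9.0000 14.0000] v=[6.0000 -4.0000 0.0000]
Max displacement = 2.0000

Answer: 2.0000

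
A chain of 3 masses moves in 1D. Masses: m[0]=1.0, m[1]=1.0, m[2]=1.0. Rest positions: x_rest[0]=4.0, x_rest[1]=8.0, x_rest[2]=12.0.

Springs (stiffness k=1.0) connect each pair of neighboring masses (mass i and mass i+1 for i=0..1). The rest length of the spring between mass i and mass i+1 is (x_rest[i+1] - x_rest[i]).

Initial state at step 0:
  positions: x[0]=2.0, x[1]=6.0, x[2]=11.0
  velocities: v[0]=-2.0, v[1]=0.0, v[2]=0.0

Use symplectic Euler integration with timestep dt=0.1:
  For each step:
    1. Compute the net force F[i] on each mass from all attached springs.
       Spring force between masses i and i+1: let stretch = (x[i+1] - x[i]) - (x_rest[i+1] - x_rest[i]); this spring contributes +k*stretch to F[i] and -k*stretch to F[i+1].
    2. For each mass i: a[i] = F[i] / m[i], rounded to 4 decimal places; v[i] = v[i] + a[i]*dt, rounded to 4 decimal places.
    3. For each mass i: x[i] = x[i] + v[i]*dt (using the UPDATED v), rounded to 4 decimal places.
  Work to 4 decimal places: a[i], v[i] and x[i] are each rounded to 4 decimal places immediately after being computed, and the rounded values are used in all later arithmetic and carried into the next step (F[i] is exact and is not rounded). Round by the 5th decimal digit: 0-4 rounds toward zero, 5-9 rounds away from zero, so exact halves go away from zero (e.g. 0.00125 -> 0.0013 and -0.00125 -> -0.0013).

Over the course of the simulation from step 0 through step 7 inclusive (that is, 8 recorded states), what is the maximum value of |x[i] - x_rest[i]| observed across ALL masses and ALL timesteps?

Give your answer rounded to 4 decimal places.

Step 0: x=[2.0000 6.0000 11.0000] v=[-2.0000 0.0000 0.0000]
Step 1: x=[1.8000 6.0100 10.9900] v=[-2.0000 0.1000 -0.1000]
Step 2: x=[1.6021 6.0277 10.9702] v=[-1.9790 0.1770 -0.1980]
Step 3: x=[1.4085 6.0506 10.9410] v=[-1.9364 0.2287 -0.2923]
Step 4: x=[1.2213 6.0760 10.9029] v=[-1.8722 0.2535 -0.3813]
Step 5: x=[1.0426 6.1011 10.8565] v=[-1.7867 0.2507 -0.4640]
Step 6: x=[0.8745 6.1231 10.8026] v=[-1.6809 0.2204 -0.5395]
Step 7: x=[0.7189 6.1395 10.7419] v=[-1.5560 0.1635 -0.6075]
Max displacement = 3.2811

Answer: 3.2811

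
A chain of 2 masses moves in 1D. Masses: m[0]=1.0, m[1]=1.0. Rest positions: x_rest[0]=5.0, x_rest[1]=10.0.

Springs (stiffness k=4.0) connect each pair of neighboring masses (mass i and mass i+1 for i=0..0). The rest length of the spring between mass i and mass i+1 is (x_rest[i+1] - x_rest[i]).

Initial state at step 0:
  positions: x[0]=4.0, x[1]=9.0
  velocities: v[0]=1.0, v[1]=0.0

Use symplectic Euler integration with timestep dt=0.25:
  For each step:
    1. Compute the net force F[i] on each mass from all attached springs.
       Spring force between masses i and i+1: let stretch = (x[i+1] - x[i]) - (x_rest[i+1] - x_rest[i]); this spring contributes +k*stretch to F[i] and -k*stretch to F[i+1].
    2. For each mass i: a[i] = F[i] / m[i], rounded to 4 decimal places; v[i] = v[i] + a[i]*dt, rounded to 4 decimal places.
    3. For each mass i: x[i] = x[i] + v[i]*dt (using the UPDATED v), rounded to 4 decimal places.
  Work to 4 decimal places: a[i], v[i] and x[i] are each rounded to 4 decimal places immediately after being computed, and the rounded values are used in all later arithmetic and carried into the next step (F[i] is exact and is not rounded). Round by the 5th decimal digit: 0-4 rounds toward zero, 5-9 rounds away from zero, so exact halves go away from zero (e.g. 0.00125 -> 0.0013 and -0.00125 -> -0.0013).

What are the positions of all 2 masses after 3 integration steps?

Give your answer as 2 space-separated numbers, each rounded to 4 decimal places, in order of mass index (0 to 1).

Answer: 4.5313 9.2188

Derivation:
Step 0: x=[4.0000 9.0000] v=[1.0000 0.0000]
Step 1: x=[4.2500 9.0000] v=[1.0000 0.0000]
Step 2: x=[4.4375 9.0625] v=[0.7500 0.2500]
Step 3: x=[4.5313 9.2188] v=[0.3750 0.6250]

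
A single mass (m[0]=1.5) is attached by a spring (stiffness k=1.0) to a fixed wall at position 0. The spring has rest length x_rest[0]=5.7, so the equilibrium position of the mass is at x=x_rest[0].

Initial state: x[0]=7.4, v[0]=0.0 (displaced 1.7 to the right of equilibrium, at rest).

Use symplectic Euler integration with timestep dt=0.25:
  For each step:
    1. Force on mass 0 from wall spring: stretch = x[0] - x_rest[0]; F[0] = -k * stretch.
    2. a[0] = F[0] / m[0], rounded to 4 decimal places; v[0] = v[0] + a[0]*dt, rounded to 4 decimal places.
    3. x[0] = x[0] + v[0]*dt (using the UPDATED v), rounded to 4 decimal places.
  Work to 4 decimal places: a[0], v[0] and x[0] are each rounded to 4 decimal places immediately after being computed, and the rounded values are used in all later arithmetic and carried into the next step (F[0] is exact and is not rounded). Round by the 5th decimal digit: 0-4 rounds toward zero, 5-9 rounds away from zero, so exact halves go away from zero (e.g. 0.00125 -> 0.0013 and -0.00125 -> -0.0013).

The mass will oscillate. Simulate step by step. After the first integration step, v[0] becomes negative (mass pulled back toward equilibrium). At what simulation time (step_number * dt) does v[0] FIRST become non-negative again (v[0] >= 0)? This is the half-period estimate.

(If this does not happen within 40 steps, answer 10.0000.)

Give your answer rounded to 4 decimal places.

Step 0: x=[7.4000] v=[0.0000]
Step 1: x=[7.3292] v=[-0.2833]
Step 2: x=[7.1905] v=[-0.5548]
Step 3: x=[6.9897] v=[-0.8032]
Step 4: x=[6.7352] v=[-1.0182]
Step 5: x=[6.4375] v=[-1.1907]
Step 6: x=[6.1091] v=[-1.3136]
Step 7: x=[5.7637] v=[-1.3818]
Step 8: x=[5.4156] v=[-1.3924]
Step 9: x=[5.0794] v=[-1.3450]
Step 10: x=[4.7690] v=[-1.2416]
Step 11: x=[4.4974] v=[-1.0864]
Step 12: x=[4.2759] v=[-0.8860]
Step 13: x=[4.1137] v=[-0.6487]
Step 14: x=[4.0176] v=[-0.3843]
Step 15: x=[3.9916] v=[-0.1039]
Step 16: x=[4.0368] v=[0.1808]
First v>=0 after going negative at step 16, time=4.0000

Answer: 4.0000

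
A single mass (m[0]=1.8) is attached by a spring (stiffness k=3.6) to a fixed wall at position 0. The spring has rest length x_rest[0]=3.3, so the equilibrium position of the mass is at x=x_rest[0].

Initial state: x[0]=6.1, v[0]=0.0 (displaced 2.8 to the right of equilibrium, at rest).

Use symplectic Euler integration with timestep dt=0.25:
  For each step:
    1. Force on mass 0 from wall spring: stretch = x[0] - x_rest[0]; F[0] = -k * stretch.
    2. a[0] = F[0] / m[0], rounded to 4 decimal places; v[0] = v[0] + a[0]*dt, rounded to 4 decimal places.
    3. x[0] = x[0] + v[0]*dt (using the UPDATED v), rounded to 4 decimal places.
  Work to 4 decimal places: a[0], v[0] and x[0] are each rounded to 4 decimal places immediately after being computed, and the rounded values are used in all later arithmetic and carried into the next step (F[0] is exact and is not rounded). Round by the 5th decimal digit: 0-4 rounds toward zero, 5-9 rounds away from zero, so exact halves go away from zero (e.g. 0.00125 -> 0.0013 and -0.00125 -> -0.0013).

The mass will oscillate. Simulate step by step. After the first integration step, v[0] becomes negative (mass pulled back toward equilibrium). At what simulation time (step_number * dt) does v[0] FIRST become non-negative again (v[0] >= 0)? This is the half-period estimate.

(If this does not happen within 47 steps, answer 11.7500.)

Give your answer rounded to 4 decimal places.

Step 0: x=[6.1000] v=[0.0000]
Step 1: x=[5.7500] v=[-1.4000]
Step 2: x=[5.0938] v=[-2.6250]
Step 3: x=[4.2133] v=[-3.5219]
Step 4: x=[3.2187] v=[-3.9786]
Step 5: x=[2.2342] v=[-3.9380]
Step 6: x=[1.3829] v=[-3.4051]
Step 7: x=[0.7713] v=[-2.4466]
Step 8: x=[0.4757] v=[-1.1823]
Step 9: x=[0.5332] v=[0.2299]
First v>=0 after going negative at step 9, time=2.2500

Answer: 2.2500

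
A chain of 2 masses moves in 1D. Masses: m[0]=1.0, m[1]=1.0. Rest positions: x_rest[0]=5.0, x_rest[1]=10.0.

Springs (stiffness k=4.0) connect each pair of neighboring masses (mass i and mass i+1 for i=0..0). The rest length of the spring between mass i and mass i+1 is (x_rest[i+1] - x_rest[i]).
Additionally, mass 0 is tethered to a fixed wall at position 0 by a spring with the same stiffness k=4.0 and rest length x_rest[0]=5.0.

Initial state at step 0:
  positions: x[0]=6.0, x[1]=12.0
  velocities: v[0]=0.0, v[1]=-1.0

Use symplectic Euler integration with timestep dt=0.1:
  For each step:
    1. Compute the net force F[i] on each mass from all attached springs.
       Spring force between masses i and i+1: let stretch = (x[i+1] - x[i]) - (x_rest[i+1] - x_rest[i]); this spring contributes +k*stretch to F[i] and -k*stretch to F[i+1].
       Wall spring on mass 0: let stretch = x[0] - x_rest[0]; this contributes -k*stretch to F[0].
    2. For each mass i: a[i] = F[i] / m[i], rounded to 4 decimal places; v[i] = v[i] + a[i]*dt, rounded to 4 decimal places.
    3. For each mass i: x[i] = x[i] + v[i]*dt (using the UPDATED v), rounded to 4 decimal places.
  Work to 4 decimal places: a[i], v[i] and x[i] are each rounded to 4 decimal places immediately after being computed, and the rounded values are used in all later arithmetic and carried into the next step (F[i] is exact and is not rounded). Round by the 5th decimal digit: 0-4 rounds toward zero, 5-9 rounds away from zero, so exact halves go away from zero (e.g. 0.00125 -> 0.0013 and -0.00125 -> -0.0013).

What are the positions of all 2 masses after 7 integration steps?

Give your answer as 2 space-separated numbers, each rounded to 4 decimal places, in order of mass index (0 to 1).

Answer: 5.6662 10.5441

Derivation:
Step 0: x=[6.0000 12.0000] v=[0.0000 -1.0000]
Step 1: x=[6.0000 11.8600] v=[0.0000 -1.4000]
Step 2: x=[5.9944 11.6856] v=[-0.0560 -1.7440]
Step 3: x=[5.9767 11.4836] v=[-0.1773 -2.0205]
Step 4: x=[5.9402 11.2613] v=[-0.3652 -2.2233]
Step 5: x=[5.8789 11.0261] v=[-0.6128 -2.3517]
Step 6: x=[5.7884 10.7850] v=[-0.9055 -2.4106]
Step 7: x=[5.6662 10.5441] v=[-1.2222 -2.4092]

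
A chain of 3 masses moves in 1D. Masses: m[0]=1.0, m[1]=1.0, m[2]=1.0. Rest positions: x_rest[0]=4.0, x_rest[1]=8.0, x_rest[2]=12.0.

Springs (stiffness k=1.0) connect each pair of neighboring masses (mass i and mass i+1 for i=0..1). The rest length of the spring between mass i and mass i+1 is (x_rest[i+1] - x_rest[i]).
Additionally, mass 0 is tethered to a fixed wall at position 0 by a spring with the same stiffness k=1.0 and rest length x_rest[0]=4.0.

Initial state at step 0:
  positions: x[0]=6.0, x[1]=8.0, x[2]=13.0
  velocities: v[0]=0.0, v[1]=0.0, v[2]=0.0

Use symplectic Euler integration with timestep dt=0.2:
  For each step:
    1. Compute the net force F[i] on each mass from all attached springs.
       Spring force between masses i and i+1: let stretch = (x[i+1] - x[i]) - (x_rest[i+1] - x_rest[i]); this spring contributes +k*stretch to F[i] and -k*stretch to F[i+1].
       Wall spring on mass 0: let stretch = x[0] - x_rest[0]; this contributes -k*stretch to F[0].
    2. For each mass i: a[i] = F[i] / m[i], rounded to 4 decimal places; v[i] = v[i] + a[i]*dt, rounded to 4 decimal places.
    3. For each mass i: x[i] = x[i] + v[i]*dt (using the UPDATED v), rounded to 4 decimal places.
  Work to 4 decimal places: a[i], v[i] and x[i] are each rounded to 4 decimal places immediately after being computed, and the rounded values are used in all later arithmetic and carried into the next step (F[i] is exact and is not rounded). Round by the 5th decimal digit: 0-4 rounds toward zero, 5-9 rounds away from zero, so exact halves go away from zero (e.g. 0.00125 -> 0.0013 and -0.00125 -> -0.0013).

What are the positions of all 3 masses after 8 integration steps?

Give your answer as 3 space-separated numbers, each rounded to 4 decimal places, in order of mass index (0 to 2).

Answer: 3.0815 9.5747 12.5216

Derivation:
Step 0: x=[6.0000 8.0000 13.0000] v=[0.0000 0.0000 0.0000]
Step 1: x=[5.8400 8.1200 12.9600] v=[-0.8000 0.6000 -0.2000]
Step 2: x=[5.5376 8.3424 12.8864] v=[-1.5120 1.1120 -0.3680]
Step 3: x=[5.1259 8.6344 12.7910] v=[-2.0586 1.4598 -0.4768]
Step 4: x=[4.6495 8.9523 12.6894] v=[-2.3821 1.5894 -0.5081]
Step 5: x=[4.1592 9.2476 12.5983] v=[-2.4514 1.4763 -0.4555]
Step 6: x=[3.7061 9.4734 12.5332] v=[-2.2656 1.1288 -0.3256]
Step 7: x=[3.3354 9.5909 12.5057] v=[-1.8534 0.5873 -0.1376]
Step 8: x=[3.0815 9.5747 12.5216] v=[-1.2694 -0.0808 0.0794]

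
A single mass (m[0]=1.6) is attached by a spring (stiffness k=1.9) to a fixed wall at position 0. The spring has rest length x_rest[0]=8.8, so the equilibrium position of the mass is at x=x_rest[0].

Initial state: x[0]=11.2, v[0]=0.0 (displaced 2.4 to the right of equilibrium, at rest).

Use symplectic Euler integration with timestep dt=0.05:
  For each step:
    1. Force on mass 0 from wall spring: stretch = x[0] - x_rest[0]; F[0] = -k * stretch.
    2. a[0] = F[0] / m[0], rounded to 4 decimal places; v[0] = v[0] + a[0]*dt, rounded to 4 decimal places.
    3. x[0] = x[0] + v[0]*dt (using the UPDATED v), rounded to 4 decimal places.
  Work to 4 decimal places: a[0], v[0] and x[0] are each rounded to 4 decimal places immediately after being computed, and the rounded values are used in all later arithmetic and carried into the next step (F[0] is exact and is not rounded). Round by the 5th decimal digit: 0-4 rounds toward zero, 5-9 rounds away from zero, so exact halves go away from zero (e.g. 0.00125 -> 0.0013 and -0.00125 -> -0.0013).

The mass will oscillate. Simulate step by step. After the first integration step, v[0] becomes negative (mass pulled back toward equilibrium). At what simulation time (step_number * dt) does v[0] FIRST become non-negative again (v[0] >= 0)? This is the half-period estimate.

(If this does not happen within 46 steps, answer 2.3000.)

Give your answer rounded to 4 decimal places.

Answer: 2.3000

Derivation:
Step 0: x=[11.2000] v=[0.0000]
Step 1: x=[11.1929] v=[-0.1425]
Step 2: x=[11.1787] v=[-0.2846]
Step 3: x=[11.1574] v=[-0.4258]
Step 4: x=[11.1291] v=[-0.5658]
Step 5: x=[11.0939] v=[-0.7041]
Step 6: x=[11.0519] v=[-0.8403]
Step 7: x=[11.0032] v=[-0.9740]
Step 8: x=[10.9480] v=[-1.1048]
Step 9: x=[10.8864] v=[-1.2323]
Step 10: x=[10.8186] v=[-1.3562]
Step 11: x=[10.7448] v=[-1.4761]
Step 12: x=[10.6652] v=[-1.5916]
Step 13: x=[10.5801] v=[-1.7023]
Step 14: x=[10.4897] v=[-1.8080]
Step 15: x=[10.3943] v=[-1.9083]
Step 16: x=[10.2942] v=[-2.0030]
Step 17: x=[10.1896] v=[-2.0917]
Step 18: x=[10.0809] v=[-2.1742]
Step 19: x=[9.9684] v=[-2.2503]
Step 20: x=[9.8524] v=[-2.3197]
Step 21: x=[9.7333] v=[-2.3822]
Step 22: x=[9.6114] v=[-2.4376]
Step 23: x=[9.4871] v=[-2.4858]
Step 24: x=[9.3608] v=[-2.5266]
Step 25: x=[9.2328] v=[-2.5599]
Step 26: x=[9.1035] v=[-2.5856]
Step 27: x=[8.9733] v=[-2.6036]
Step 28: x=[8.8426] v=[-2.6139]
Step 29: x=[8.7118] v=[-2.6164]
Step 30: x=[8.5812] v=[-2.6112]
Step 31: x=[8.4513] v=[-2.5982]
Step 32: x=[8.3224] v=[-2.5775]
Step 33: x=[8.1949] v=[-2.5491]
Step 34: x=[8.0692] v=[-2.5132]
Step 35: x=[7.9457] v=[-2.4698]
Step 36: x=[7.8247] v=[-2.4191]
Step 37: x=[7.7066] v=[-2.3612]
Step 38: x=[7.5918] v=[-2.2963]
Step 39: x=[7.4806] v=[-2.2246]
Step 40: x=[7.3733] v=[-2.1463]
Step 41: x=[7.2702] v=[-2.0616]
Step 42: x=[7.1717] v=[-1.9708]
Step 43: x=[7.0780] v=[-1.8741]
Step 44: x=[6.9894] v=[-1.7719]
Step 45: x=[6.9062] v=[-1.6644]
Step 46: x=[6.8286] v=[-1.5520]
v[0] did not become non-negative within 46 steps; using fallback time=2.3000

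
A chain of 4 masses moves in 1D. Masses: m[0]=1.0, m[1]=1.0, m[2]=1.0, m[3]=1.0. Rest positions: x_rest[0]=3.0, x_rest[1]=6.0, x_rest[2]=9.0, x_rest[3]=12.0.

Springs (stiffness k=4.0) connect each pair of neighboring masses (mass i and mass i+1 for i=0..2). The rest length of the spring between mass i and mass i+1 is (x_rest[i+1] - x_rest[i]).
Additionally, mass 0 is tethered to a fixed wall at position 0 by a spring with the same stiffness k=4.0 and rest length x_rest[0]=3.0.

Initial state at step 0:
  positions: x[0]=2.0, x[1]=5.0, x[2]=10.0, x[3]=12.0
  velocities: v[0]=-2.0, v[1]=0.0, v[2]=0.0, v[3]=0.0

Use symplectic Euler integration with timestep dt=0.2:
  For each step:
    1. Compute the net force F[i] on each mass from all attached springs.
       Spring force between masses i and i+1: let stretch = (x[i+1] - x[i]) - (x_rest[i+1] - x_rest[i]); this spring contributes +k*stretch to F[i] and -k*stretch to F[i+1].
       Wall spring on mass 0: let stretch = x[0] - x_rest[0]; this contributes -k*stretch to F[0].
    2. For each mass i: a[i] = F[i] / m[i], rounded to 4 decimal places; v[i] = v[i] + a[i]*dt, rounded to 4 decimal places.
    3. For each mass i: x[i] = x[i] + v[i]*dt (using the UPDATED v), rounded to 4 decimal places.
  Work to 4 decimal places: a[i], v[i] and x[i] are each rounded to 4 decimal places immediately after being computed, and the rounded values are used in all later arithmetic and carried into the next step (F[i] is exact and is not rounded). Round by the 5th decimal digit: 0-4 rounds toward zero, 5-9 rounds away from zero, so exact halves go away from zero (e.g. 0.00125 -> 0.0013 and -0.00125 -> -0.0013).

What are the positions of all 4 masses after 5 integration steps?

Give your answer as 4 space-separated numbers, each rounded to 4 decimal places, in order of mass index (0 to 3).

Answer: 3.5489 5.8222 8.0090 12.0676

Derivation:
Step 0: x=[2.0000 5.0000 10.0000 12.0000] v=[-2.0000 0.0000 0.0000 0.0000]
Step 1: x=[1.7600 5.3200 9.5200 12.1600] v=[-1.2000 1.6000 -2.4000 0.8000]
Step 2: x=[1.8080 5.7424 8.7904 12.3776] v=[0.2400 2.1120 -3.6480 1.0880]
Step 3: x=[2.1962 6.0230 8.1471 12.5012] v=[1.9411 1.4029 -3.2166 0.6182]
Step 4: x=[2.8453 6.0311 7.8606 12.4082] v=[3.2456 0.0407 -1.4326 -0.4651]
Step 5: x=[3.5489 5.8222 8.0090 12.0676] v=[3.5180 -1.0443 0.7419 -1.7032]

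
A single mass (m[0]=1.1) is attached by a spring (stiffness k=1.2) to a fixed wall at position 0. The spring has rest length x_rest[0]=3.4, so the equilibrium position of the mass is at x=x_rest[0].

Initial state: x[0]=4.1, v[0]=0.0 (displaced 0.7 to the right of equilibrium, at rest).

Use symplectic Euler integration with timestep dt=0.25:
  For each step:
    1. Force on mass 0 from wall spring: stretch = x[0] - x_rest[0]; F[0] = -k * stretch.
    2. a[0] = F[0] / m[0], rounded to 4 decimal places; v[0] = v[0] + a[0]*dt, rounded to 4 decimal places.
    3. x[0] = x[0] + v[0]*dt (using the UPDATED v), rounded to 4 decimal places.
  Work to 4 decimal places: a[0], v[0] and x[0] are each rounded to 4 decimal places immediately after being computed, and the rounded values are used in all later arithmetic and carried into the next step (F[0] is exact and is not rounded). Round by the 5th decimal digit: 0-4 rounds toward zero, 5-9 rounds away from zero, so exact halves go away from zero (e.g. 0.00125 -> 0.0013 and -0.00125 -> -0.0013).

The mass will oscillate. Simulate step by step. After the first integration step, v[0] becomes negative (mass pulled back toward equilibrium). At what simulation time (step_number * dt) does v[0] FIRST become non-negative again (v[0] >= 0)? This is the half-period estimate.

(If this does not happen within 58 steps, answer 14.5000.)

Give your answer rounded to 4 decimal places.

Step 0: x=[4.1000] v=[0.0000]
Step 1: x=[4.0523] v=[-0.1909]
Step 2: x=[3.9601] v=[-0.3688]
Step 3: x=[3.8297] v=[-0.5216]
Step 4: x=[3.6700] v=[-0.6388]
Step 5: x=[3.4919] v=[-0.7124]
Step 6: x=[3.3075] v=[-0.7375]
Step 7: x=[3.1294] v=[-0.7123]
Step 8: x=[2.9698] v=[-0.6385]
Step 9: x=[2.8395] v=[-0.5212]
Step 10: x=[2.7474] v=[-0.3683]
Step 11: x=[2.6998] v=[-0.1903]
Step 12: x=[2.7000] v=[0.0007]
First v>=0 after going negative at step 12, time=3.0000

Answer: 3.0000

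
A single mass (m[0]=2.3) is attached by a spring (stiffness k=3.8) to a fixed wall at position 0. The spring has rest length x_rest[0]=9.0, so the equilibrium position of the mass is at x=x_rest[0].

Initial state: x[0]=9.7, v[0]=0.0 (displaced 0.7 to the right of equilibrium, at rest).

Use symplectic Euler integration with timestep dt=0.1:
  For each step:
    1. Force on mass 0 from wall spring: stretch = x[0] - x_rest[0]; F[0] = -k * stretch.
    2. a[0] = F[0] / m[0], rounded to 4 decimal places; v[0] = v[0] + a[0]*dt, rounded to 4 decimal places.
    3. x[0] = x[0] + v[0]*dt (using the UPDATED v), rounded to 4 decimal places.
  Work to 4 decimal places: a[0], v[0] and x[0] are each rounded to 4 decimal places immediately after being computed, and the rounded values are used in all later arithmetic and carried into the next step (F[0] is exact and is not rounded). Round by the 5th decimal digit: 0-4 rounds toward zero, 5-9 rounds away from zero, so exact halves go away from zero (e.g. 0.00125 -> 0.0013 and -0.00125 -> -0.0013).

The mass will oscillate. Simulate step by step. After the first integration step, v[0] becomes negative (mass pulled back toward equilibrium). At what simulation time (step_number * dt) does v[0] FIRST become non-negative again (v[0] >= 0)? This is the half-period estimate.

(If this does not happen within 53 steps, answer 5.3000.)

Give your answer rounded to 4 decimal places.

Answer: 2.5000

Derivation:
Step 0: x=[9.7000] v=[0.0000]
Step 1: x=[9.6884] v=[-0.1157]
Step 2: x=[9.6655] v=[-0.2294]
Step 3: x=[9.6316] v=[-0.3394]
Step 4: x=[9.5872] v=[-0.4438]
Step 5: x=[9.5331] v=[-0.5408]
Step 6: x=[9.4702] v=[-0.6289]
Step 7: x=[9.3995] v=[-0.7066]
Step 8: x=[9.3222] v=[-0.7726]
Step 9: x=[9.2396] v=[-0.8258]
Step 10: x=[9.1531] v=[-0.8654]
Step 11: x=[9.0640] v=[-0.8907]
Step 12: x=[8.9739] v=[-0.9013]
Step 13: x=[8.8842] v=[-0.8970]
Step 14: x=[8.7964] v=[-0.8779]
Step 15: x=[8.7120] v=[-0.8443]
Step 16: x=[8.6323] v=[-0.7967]
Step 17: x=[8.5587] v=[-0.7360]
Step 18: x=[8.4924] v=[-0.6631]
Step 19: x=[8.4345] v=[-0.5792]
Step 20: x=[8.3859] v=[-0.4858]
Step 21: x=[8.3475] v=[-0.3843]
Step 22: x=[8.3199] v=[-0.2765]
Step 23: x=[8.3035] v=[-0.1641]
Step 24: x=[8.2986] v=[-0.0490]
Step 25: x=[8.3053] v=[0.0669]
First v>=0 after going negative at step 25, time=2.5000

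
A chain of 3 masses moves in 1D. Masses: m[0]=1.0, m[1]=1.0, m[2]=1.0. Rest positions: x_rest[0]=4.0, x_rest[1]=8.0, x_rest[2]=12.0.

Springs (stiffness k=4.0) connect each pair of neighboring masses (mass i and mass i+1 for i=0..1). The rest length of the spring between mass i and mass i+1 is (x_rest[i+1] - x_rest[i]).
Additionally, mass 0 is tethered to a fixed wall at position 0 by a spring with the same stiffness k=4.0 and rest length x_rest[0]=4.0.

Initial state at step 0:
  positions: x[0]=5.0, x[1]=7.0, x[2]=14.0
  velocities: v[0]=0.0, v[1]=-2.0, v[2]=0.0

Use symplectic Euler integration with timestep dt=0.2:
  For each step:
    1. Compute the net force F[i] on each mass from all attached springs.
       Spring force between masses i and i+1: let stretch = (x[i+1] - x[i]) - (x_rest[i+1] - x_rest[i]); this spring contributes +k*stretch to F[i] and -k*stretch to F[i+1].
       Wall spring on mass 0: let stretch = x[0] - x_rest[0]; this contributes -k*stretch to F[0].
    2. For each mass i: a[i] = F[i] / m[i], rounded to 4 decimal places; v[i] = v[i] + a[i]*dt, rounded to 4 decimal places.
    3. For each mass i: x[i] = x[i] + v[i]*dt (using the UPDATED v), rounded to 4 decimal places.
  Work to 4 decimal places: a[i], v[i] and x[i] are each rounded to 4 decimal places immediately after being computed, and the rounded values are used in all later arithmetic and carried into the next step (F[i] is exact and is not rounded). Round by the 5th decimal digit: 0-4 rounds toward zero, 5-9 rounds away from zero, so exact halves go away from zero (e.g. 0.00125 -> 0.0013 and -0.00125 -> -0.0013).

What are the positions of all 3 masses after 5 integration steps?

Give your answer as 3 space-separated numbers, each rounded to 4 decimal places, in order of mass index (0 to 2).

Step 0: x=[5.0000 7.0000 14.0000] v=[0.0000 -2.0000 0.0000]
Step 1: x=[4.5200 7.4000 13.5200] v=[-2.4000 2.0000 -2.4000]
Step 2: x=[3.7776 8.3184 12.7008] v=[-3.7120 4.5920 -4.0960]
Step 3: x=[3.1573 9.2115 11.8204] v=[-3.1014 4.4653 -4.4019]
Step 4: x=[3.0005 9.5533 11.1626] v=[-0.7839 1.7091 -3.2890]
Step 5: x=[3.4121 9.1042 10.8873] v=[2.0579 -2.2457 -1.3764]

Answer: 3.4121 9.1042 10.8873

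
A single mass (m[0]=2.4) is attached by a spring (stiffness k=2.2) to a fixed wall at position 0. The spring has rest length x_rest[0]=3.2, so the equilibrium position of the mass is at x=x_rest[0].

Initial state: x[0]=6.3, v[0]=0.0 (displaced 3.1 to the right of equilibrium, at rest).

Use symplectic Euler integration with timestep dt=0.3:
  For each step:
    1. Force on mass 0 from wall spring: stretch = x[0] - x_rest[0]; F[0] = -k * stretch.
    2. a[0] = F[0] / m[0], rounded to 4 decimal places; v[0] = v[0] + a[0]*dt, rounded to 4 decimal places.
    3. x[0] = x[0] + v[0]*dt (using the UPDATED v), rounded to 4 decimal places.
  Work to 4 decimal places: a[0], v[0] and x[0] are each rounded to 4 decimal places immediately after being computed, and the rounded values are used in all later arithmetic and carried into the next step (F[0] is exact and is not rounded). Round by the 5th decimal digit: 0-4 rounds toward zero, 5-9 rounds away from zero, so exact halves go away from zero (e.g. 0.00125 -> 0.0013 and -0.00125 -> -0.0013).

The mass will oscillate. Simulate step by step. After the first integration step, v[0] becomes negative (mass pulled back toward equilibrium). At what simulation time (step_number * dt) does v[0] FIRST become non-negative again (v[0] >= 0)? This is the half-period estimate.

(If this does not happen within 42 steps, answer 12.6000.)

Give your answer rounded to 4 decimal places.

Step 0: x=[6.3000] v=[0.0000]
Step 1: x=[6.0443] v=[-0.8525]
Step 2: x=[5.5539] v=[-1.6347]
Step 3: x=[4.8693] v=[-2.2820]
Step 4: x=[4.0470] v=[-2.7411]
Step 5: x=[3.1548] v=[-2.9740]
Step 6: x=[2.2663] v=[-2.9616]
Step 7: x=[1.4549] v=[-2.7048]
Step 8: x=[0.7874] v=[-2.2249]
Step 9: x=[0.3190] v=[-1.5614]
Step 10: x=[0.0883] v=[-0.7691]
Step 11: x=[0.1143] v=[0.0866]
First v>=0 after going negative at step 11, time=3.3000

Answer: 3.3000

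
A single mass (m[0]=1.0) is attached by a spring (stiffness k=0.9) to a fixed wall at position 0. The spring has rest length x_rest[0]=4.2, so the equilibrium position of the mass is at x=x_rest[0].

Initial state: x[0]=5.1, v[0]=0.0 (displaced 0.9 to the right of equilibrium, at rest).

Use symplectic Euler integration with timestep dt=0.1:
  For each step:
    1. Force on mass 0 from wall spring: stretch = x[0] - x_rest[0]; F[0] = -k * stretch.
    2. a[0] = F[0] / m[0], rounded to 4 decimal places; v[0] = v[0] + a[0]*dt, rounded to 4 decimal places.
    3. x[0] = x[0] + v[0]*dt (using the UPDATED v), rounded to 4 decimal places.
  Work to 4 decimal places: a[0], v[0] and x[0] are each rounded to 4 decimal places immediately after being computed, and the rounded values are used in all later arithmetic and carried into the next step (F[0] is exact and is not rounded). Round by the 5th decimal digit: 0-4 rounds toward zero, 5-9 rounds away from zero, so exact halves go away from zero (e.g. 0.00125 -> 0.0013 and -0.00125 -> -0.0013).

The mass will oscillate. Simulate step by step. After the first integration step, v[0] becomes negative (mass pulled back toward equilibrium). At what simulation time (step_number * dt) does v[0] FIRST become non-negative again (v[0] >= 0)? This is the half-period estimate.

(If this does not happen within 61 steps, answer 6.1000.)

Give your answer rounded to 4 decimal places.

Answer: 3.4000

Derivation:
Step 0: x=[5.1000] v=[0.0000]
Step 1: x=[5.0919] v=[-0.0810]
Step 2: x=[5.0758] v=[-0.1613]
Step 3: x=[5.0518] v=[-0.2401]
Step 4: x=[5.0201] v=[-0.3168]
Step 5: x=[4.9810] v=[-0.3906]
Step 6: x=[4.9349] v=[-0.4609]
Step 7: x=[4.8822] v=[-0.5270]
Step 8: x=[4.8234] v=[-0.5884]
Step 9: x=[4.7590] v=[-0.6445]
Step 10: x=[4.6895] v=[-0.6948]
Step 11: x=[4.6156] v=[-0.7389]
Step 12: x=[4.5380] v=[-0.7763]
Step 13: x=[4.4573] v=[-0.8067]
Step 14: x=[4.3743] v=[-0.8299]
Step 15: x=[4.2897] v=[-0.8456]
Step 16: x=[4.2043] v=[-0.8537]
Step 17: x=[4.1189] v=[-0.8541]
Step 18: x=[4.0342] v=[-0.8468]
Step 19: x=[3.9510] v=[-0.8319]
Step 20: x=[3.8701] v=[-0.8095]
Step 21: x=[3.7921] v=[-0.7798]
Step 22: x=[3.7178] v=[-0.7431]
Step 23: x=[3.6478] v=[-0.6997]
Step 24: x=[3.5828] v=[-0.6500]
Step 25: x=[3.5234] v=[-0.5945]
Step 26: x=[3.4700] v=[-0.5336]
Step 27: x=[3.4232] v=[-0.4679]
Step 28: x=[3.3834] v=[-0.3980]
Step 29: x=[3.3510] v=[-0.3245]
Step 30: x=[3.3262] v=[-0.2481]
Step 31: x=[3.3093] v=[-0.1695]
Step 32: x=[3.3004] v=[-0.0893]
Step 33: x=[3.2996] v=[-0.0083]
Step 34: x=[3.3069] v=[0.0727]
First v>=0 after going negative at step 34, time=3.4000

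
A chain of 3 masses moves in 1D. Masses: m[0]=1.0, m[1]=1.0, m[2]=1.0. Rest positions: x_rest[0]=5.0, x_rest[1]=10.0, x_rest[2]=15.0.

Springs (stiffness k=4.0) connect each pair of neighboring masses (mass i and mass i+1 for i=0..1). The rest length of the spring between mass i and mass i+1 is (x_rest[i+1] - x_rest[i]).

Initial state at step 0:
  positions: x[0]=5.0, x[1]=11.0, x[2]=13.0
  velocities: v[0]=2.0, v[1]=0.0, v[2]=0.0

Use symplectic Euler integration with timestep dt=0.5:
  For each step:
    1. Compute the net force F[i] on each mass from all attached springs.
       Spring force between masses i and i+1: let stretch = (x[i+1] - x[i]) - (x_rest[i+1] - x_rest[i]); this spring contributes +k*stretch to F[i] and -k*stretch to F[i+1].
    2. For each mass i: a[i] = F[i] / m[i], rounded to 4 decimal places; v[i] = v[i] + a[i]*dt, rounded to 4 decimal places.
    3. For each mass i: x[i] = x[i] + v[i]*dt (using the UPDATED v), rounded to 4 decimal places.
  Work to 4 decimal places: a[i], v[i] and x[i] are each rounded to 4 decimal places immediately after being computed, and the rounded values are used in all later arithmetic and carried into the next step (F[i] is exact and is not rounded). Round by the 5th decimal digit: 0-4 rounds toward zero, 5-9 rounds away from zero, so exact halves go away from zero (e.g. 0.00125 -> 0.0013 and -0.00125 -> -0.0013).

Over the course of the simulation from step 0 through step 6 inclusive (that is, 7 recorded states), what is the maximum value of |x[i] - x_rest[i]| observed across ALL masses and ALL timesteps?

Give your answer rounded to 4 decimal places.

Step 0: x=[5.0000 11.0000 13.0000] v=[2.0000 0.0000 0.0000]
Step 1: x=[7.0000 7.0000 16.0000] v=[4.0000 -8.0000 6.0000]
Step 2: x=[4.0000 12.0000 15.0000] v=[-6.0000 10.0000 -2.0000]
Step 3: x=[4.0000 12.0000 16.0000] v=[0.0000 0.0000 2.0000]
Step 4: x=[7.0000 8.0000 18.0000] v=[6.0000 -8.0000 4.0000]
Step 5: x=[6.0000 13.0000 15.0000] v=[-2.0000 10.0000 -6.0000]
Step 6: x=[7.0000 13.0000 15.0000] v=[2.0000 0.0000 0.0000]
Max displacement = 3.0000

Answer: 3.0000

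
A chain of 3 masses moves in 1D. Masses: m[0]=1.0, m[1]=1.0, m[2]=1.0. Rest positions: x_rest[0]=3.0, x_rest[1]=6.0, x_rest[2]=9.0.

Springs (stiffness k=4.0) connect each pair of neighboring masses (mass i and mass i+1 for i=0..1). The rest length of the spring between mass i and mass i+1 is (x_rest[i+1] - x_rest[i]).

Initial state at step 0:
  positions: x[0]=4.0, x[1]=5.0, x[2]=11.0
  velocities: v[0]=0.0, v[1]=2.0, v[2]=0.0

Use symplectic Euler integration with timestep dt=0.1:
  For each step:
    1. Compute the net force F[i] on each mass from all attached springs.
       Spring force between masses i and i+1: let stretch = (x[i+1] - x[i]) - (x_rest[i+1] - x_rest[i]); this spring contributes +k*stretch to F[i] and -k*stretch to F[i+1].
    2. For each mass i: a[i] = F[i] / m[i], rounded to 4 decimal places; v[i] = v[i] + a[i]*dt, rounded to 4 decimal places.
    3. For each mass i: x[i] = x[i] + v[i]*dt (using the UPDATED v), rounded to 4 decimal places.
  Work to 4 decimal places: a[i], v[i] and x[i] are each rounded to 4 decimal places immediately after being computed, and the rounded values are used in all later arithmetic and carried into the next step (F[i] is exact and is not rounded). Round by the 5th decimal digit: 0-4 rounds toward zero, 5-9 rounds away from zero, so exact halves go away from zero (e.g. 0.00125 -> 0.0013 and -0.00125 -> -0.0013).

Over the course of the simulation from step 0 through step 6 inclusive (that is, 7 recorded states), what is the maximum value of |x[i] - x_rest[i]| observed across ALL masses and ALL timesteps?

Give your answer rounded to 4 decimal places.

Answer: 2.4863

Derivation:
Step 0: x=[4.0000 5.0000 11.0000] v=[0.0000 2.0000 0.0000]
Step 1: x=[3.9200 5.4000 10.8800] v=[-0.8000 4.0000 -1.2000]
Step 2: x=[3.7792 5.9600 10.6608] v=[-1.4080 5.6000 -2.1920]
Step 3: x=[3.6056 6.6208 10.3736] v=[-1.7357 6.6080 -2.8723]
Step 4: x=[3.4326 7.3111 10.0563] v=[-1.7296 6.9030 -3.1734]
Step 5: x=[3.2948 7.9561 9.7492] v=[-1.3782 6.4497 -3.0715]
Step 6: x=[3.2234 8.4863 9.4903] v=[-0.7137 5.3024 -2.5887]
Max displacement = 2.4863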